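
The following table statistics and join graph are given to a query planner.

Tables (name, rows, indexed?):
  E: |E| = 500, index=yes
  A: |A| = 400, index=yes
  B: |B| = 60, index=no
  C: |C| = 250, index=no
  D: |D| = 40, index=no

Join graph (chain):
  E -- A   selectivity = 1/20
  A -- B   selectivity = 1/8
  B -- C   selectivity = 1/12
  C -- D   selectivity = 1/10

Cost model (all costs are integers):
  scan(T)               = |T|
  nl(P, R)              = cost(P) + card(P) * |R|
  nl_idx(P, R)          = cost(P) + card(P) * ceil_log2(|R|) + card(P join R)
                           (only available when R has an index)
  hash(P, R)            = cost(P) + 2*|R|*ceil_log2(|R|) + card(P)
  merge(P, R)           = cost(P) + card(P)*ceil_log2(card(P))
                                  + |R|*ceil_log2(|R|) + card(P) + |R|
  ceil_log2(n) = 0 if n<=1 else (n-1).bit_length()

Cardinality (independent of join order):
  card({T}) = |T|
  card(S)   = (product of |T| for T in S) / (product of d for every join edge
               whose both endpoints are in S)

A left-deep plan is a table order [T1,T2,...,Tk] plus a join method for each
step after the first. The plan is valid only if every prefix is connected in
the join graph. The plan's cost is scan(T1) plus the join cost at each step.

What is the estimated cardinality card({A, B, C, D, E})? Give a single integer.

Tables in S: A(400), B(60), C(250), D(40), E(500)
Edges inside S: E-A(d=20), A-B(d=8), B-C(d=12), C-D(d=10)
numerator = 400 * 60 * 250 * 40 * 500 = 120000000000
denominator = 20 * 8 * 12 * 10 = 19200
card(S) = 120000000000 / 19200 = 6250000

6250000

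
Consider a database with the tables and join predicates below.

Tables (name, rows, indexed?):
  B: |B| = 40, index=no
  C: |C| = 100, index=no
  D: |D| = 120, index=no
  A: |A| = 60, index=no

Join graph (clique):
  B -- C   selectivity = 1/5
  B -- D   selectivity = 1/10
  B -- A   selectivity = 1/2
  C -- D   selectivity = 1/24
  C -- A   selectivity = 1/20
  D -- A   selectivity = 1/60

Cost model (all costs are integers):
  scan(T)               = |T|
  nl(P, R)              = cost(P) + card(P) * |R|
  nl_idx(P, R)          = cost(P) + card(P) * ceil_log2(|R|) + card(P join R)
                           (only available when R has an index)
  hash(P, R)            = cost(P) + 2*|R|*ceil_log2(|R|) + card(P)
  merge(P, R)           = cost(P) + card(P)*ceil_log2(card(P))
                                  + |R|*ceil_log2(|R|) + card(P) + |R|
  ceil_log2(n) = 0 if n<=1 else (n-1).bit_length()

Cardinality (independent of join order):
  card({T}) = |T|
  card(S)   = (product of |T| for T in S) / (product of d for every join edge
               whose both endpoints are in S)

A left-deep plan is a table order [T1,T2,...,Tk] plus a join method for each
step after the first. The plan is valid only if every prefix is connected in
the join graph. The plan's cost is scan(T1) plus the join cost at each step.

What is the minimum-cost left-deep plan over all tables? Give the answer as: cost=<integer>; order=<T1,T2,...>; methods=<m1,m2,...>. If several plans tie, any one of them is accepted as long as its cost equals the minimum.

Selinger DP (subsets sized 1..n):
  {B}: scan cost=40, card=40
  {C}: scan cost=100, card=100
  {D}: scan cost=120, card=120
  {A}: scan cost=60, card=60
  {BC}: card=800; try (B,hash)→680, (C,merge)→1120, (B,merge)→1180, (C,hash)→1480, (C,nl)→4040, (B,nl)→4100; best=680 via (B,hash)
  {BD}: card=480; try (B,hash)→720, (D,merge)→1280, (B,merge)→1360, (D,hash)→1760, (D,nl)→4840, (B,nl)→4920; best=720 via (B,hash)
  {AB}: card=1200; try (B,hash)→600, (A,merge)→740, (B,merge)→760, (A,hash)→800, (A,nl)→2440, (B,nl)→2460; best=600 via (B,hash)
  {CD}: card=500; try (C,hash)→1640, (D,merge)→1860, (D,hash)→1880, (C,merge)→1880, (D,nl)→12100, (C,nl)→12120; best=1640 via (C,hash)
  {AC}: card=300; try (A,hash)→920, (C,merge)→1280, (A,merge)→1320, (C,hash)→1520, (C,nl)→6060, (A,nl)→6100; best=920 via (A,hash)
  {AD}: card=120; try (A,hash)→960, (D,merge)→1440, (A,merge)→1500, (D,hash)→1800, (D,nl)→7260, (A,nl)→7320; best=960 via (A,hash)
  {BCD}: card=400; try (C,hash)→2600, (B,hash)→2620, (D,hash)→3160, (C,merge)→6320, (B,merge)→6920, (D,merge)→10440 …(+3); best=2600 via (C,hash)
  {ABC}: card=1200; try (B,hash)→1700, (A,hash)→2200, (C,hash)→3200, (B,merge)→4200, (A,merge)→9900, (B,nl)→12920 …(+3); best=1700 via (B,hash)
  {ABD}: card=240; try (B,hash)→1560, (A,hash)→1920, (B,merge)→2200, (D,hash)→3480, (B,nl)→5760, (A,merge)→5940 …(+3); best=1560 via (B,hash)
  {ACD}: card=25; try (C,hash)→2480, (C,merge)→2720, (A,hash)→2860, (D,hash)→2900, (D,merge)→4880, (A,merge)→7060 …(+3); best=2480 via (C,hash)
  {ABCD}: card=10; try (B,merge)→2910, (B,hash)→2985, (C,hash)→3200, (B,nl)→3480, (A,hash)→3720, (C,merge)→4520 …(+6); best=2910 via (B,merge)

cost=2910; order=D,A,C,B; methods=hash,hash,merge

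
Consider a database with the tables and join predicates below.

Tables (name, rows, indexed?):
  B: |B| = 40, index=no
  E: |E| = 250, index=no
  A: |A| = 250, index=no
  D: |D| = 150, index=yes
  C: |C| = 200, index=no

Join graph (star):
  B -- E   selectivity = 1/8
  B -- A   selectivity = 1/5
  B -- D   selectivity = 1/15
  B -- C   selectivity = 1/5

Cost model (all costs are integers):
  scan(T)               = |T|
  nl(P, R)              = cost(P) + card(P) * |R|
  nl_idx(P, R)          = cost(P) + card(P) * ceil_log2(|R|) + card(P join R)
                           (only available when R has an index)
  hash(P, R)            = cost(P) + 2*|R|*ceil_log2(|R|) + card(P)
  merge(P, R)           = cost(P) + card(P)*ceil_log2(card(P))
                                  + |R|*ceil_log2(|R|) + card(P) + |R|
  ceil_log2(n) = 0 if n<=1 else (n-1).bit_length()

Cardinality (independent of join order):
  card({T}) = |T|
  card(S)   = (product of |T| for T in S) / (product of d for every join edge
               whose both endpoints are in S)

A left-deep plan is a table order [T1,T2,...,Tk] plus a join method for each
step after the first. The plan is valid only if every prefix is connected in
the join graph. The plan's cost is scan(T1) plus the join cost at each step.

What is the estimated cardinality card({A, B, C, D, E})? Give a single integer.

Tables in S: A(250), B(40), C(200), D(150), E(250)
Edges inside S: B-E(d=8), B-A(d=5), B-D(d=15), B-C(d=5)
numerator = 250 * 40 * 200 * 150 * 250 = 75000000000
denominator = 8 * 5 * 15 * 5 = 3000
card(S) = 75000000000 / 3000 = 25000000

25000000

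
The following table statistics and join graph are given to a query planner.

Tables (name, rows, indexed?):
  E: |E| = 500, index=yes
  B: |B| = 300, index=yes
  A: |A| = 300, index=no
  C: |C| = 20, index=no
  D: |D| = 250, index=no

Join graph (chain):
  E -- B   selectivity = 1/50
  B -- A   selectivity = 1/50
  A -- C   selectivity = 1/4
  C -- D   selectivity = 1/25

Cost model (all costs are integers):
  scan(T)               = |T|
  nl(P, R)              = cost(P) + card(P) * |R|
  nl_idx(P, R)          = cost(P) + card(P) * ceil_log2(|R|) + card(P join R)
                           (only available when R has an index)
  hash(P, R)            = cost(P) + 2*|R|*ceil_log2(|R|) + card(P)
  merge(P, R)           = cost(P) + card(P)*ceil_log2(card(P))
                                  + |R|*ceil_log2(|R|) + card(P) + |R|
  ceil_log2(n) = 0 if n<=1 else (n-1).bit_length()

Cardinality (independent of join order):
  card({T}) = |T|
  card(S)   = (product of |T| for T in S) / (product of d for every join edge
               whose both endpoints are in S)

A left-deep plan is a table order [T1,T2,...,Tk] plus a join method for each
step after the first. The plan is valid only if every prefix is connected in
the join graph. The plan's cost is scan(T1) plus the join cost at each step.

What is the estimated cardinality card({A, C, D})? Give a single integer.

Tables in S: A(300), C(20), D(250)
Edges inside S: A-C(d=4), C-D(d=25)
numerator = 300 * 20 * 250 = 1500000
denominator = 4 * 25 = 100
card(S) = 1500000 / 100 = 15000

15000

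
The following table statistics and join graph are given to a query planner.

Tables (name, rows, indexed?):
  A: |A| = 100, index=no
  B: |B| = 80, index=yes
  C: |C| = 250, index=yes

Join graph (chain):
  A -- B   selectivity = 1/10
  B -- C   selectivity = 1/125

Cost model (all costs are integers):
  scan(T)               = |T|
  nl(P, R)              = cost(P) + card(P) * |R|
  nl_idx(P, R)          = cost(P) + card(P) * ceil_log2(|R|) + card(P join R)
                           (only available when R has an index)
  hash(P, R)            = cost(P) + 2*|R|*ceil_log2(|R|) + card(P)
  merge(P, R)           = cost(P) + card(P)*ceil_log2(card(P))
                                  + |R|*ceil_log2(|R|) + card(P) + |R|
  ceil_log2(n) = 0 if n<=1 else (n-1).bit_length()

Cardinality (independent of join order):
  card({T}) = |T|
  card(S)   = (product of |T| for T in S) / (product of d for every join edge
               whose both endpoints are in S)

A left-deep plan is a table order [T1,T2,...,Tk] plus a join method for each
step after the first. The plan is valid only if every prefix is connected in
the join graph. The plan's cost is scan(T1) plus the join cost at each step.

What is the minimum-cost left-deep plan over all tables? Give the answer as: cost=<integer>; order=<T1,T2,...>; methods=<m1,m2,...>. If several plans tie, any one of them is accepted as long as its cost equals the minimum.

Selinger DP (subsets sized 1..n):
  {A}: scan cost=100, card=100
  {B}: scan cost=80, card=80
  {C}: scan cost=250, card=250
  {AB}: card=800; try (B,hash)→1320, (A,merge)→1520, (B,merge)→1540, (A,hash)→1560, (B,nl_idx)→1600, (A,nl)→8080 …(+1); best=1320 via (B,hash)
  {BC}: card=160; try (C,nl_idx)→880, (B,hash)→1620, (B,nl_idx)→2160, (C,merge)→2970, (B,merge)→3140, (C,hash)→4160 …(+2); best=880 via (C,nl_idx)
  {ABC}: card=1600; try (A,hash)→2440, (A,merge)→3120, (C,hash)→6120, (C,nl_idx)→9320, (C,merge)→12370, (A,nl)→16880 …(+1); best=2440 via (A,hash)

cost=2440; order=B,C,A; methods=nl_idx,hash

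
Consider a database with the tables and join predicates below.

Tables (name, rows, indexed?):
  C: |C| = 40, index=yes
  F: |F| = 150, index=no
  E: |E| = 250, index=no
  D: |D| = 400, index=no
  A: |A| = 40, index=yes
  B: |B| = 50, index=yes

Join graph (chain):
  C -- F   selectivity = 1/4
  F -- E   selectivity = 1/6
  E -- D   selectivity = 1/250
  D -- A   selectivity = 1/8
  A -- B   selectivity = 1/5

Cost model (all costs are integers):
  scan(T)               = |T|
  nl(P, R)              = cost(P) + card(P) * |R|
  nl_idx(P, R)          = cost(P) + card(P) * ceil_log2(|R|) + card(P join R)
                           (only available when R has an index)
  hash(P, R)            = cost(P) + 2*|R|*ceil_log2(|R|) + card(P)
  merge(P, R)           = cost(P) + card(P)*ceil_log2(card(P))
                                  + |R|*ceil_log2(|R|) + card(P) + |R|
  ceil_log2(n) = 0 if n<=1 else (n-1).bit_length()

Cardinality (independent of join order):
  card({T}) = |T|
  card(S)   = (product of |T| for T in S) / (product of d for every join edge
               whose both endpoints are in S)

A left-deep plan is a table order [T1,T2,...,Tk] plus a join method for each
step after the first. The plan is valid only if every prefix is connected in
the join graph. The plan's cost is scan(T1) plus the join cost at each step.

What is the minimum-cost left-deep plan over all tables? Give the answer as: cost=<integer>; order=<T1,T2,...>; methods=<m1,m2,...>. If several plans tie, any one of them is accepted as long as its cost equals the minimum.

Selinger DP (subsets sized 1..n):
  {C}: scan cost=40, card=40
  {F}: scan cost=150, card=150
  {E}: scan cost=250, card=250
  {D}: scan cost=400, card=400
  {A}: scan cost=40, card=40
  {B}: scan cost=50, card=50
  {CF}: card=1500; try (C,hash)→780, (F,merge)→1670, (C,merge)→1780, (F,hash)→2480, (C,nl_idx)→2550, (F,nl)→6040 …(+1); best=780 via (C,hash)
  {EF}: card=6250; try (F,hash)→2900, (E,merge)→3750, (F,merge)→3850, (E,hash)→4300, (E,nl)→37650, (F,nl)→37750; best=2900 via (F,hash)
  {DE}: card=400; try (E,hash)→4800, (D,merge)→6500, (E,merge)→6650, (D,hash)→7700, (D,nl)→100250, (E,nl)→100400; best=4800 via (E,hash)
  {AD}: card=2000; try (A,hash)→1280, (D,merge)→4320, (A,merge)→4680, (A,nl_idx)→4800, (D,hash)→7280, (D,nl)→16040 …(+1); best=1280 via (A,hash)
  {AB}: card=400; try (A,hash)→580, (B,merge)→670, (B,hash)→680, (B,nl_idx)→680, (A,merge)→680, (A,nl_idx)→750 …(+2); best=580 via (A,hash)
  {CEF}: card=62500; try (E,hash)→6280, (C,hash)→9630, (E,merge)→21030, (C,merge)→90680, (C,nl_idx)→102900, (C,nl)→252900 …(+1); best=6280 via (E,hash)
  {DEF}: card=10000; try (F,hash)→7600, (F,merge)→10150, (D,hash)→16350, (F,nl)→64800, (D,merge)→94400, (D,nl)→2502900; best=7600 via (F,hash)
  {ADE}: card=2000; try (A,hash)→5680, (E,hash)→7280, (A,merge)→9080, (A,nl_idx)→9200, (A,nl)→20800, (E,merge)→27530 …(+1); best=5680 via (A,hash)
  {ABD}: card=20000; try (B,hash)→3880, (D,hash)→8180, (D,merge)→8580, (B,merge)→25630, (B,nl_idx)→33280, (B,nl)→101280 …(+1); best=3880 via (B,hash)
  {CDEF}: card=100000; try (C,hash)→18080, (D,hash)→75980, (C,merge)→157880, (C,nl_idx)→167600, (C,nl)→407600, (D,merge)→1072780 …(+1); best=18080 via (C,hash)
  {ADEF}: card=50000; try (F,hash)→10080, (A,hash)→18080, (F,merge)→31030, (A,nl_idx)→117600, (A,merge)→157880, (F,nl)→305680 …(+1); best=10080 via (F,hash)
  {ABDE}: card=20000; try (B,hash)→8280, (E,hash)→27880, (B,merge)→30030, (B,nl_idx)→37680, (B,nl)→105680, (E,merge)→326130 …(+1); best=8280 via (B,hash)
  {ACDEF}: card=500000; try (C,hash)→60560, (A,hash)→118560, (C,nl_idx)→810080, (C,merge)→860360, (A,nl_idx)→1118080, (A,merge)→1818360 …(+2); best=60560 via (C,hash)
  {ABDEF}: card=500000; try (F,hash)→30680, (B,hash)→60680, (F,merge)→329630, (B,nl_idx)→810080, (B,merge)→860430, (B,nl)→2510080 …(+1); best=30680 via (F,hash)
  {ABCDEF}: card=5000000; try (C,hash)→531160, (B,hash)→561160, (C,nl_idx)→8030680, (B,nl_idx)→8060560, (C,merge)→10030960, (B,merge)→10060910 …(+2); best=531160 via (C,hash)

cost=531160; order=D,E,A,B,F,C; methods=hash,hash,hash,hash,hash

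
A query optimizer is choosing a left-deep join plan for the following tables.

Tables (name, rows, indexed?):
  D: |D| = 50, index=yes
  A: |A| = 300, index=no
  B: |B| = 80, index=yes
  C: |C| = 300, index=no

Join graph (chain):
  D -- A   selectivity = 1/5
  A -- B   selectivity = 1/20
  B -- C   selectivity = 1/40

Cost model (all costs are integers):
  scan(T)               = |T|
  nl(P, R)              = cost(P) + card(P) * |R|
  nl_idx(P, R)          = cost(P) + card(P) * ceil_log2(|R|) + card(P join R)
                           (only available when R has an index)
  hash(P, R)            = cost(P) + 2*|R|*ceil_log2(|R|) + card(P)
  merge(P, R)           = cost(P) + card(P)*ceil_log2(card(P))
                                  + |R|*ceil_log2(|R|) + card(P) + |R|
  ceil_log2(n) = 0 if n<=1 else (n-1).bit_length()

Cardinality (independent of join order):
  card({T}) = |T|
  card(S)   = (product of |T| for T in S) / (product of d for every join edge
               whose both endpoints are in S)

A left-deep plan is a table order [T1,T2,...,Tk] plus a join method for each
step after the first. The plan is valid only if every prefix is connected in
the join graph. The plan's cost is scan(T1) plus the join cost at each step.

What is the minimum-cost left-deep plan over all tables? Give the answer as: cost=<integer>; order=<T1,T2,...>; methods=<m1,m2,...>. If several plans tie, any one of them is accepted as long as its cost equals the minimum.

Selinger DP (subsets sized 1..n):
  {D}: scan cost=50, card=50
  {A}: scan cost=300, card=300
  {B}: scan cost=80, card=80
  {C}: scan cost=300, card=300
  {AD}: card=3000; try (D,hash)→1200, (A,merge)→3400, (D,merge)→3650, (D,nl_idx)→5100, (A,hash)→5500, (A,nl)→15050 …(+1); best=1200 via (D,hash)
  {AB}: card=1200; try (B,hash)→1720, (B,nl_idx)→3600, (A,merge)→3720, (B,merge)→3940, (A,hash)→5560, (A,nl)→24080 …(+1); best=1720 via (B,hash)
  {BC}: card=600; try (B,hash)→1720, (B,nl_idx)→3000, (C,merge)→3720, (B,merge)→3940, (C,hash)→5560, (C,nl)→24080 …(+1); best=1720 via (B,hash)
  {ABD}: card=12000; try (D,hash)→3520, (B,hash)→5320, (D,merge)→16470, (D,nl_idx)→20920, (B,nl_idx)→34200, (B,merge)→40840 …(+2); best=3520 via (D,hash)
  {ABC}: card=9000; try (A,hash)→7720, (C,hash)→8320, (A,merge)→11320, (C,merge)→19120, (A,nl)→181720, (C,nl)→361720; best=7720 via (A,hash)
  {ABCD}: card=90000; try (D,hash)→17320, (C,hash)→20920, (D,merge)→143070, (D,nl_idx)→151720, (C,merge)→186520, (D,nl)→457720 …(+1); best=17320 via (D,hash)

cost=17320; order=C,B,A,D; methods=hash,hash,hash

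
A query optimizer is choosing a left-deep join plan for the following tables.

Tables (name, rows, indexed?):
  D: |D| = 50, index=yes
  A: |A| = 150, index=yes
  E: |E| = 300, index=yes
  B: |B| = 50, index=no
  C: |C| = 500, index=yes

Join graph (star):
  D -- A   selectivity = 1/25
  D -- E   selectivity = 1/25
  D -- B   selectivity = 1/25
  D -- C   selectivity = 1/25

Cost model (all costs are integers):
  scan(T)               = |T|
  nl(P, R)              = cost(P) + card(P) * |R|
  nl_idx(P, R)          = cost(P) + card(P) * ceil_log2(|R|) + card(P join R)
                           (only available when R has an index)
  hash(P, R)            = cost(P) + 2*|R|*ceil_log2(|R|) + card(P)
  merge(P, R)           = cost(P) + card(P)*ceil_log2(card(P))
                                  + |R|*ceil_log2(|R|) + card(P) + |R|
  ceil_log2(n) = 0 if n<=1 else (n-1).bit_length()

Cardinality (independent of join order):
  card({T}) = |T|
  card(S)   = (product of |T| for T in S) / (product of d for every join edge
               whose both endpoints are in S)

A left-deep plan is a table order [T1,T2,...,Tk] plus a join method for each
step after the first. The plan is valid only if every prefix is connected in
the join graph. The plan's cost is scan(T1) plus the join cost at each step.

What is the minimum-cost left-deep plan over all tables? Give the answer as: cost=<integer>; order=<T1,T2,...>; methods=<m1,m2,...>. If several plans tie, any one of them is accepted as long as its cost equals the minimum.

cost=22100; order=D,E,B,A,C; methods=nl_idx,hash,hash,hash

Selinger DP (subsets sized 1..n):
  {D}: scan cost=50, card=50
  {A}: scan cost=150, card=150
  {E}: scan cost=300, card=300
  {B}: scan cost=50, card=50
  {C}: scan cost=500, card=500
  {AD}: card=300; try (A,nl_idx)→750, (D,hash)→900, (D,nl_idx)→1350, (A,merge)→1750, (D,merge)→1850, (A,hash)→2500 …(+2); best=750 via (A,nl_idx)
  {DE}: card=600; try (E,nl_idx)→1100, (D,hash)→1200, (D,nl_idx)→2700, (E,merge)→3400, (D,merge)→3650, (E,hash)→5500 …(+2); best=1100 via (E,nl_idx)
  {BD}: card=100; try (D,nl_idx)→450, (D,hash)→700, (B,hash)→700, (D,merge)→750, (B,merge)→750, (D,nl)→2550 …(+1); best=450 via (D,nl_idx)
  {CD}: card=1000; try (C,nl_idx)→1500, (D,hash)→1600, (D,nl_idx)→4500, (C,merge)→5400, (D,merge)→5850, (C,hash)→9100 …(+2); best=1500 via (C,nl_idx)
  {ADE}: card=3600; try (A,hash)→4100, (E,hash)→6450, (E,merge)→6750, (E,nl_idx)→7050, (A,merge)→9050, (A,nl_idx)→9500 …(+2); best=4100 via (A,hash)
  {ABD}: card=600; try (B,hash)→1650, (A,nl_idx)→1850, (A,merge)→2600, (A,hash)→2950, (B,merge)→4100, (A,nl)→15450 …(+1); best=1650 via (B,hash)
  {ACD}: card=6000; try (A,hash)→4900, (C,merge)→8750, (C,nl_idx)→9450, (C,hash)→10050, (A,merge)→13850, (A,nl_idx)→15500 …(+2); best=4900 via (A,hash)
  {BDE}: card=1200; try (B,hash)→2300, (E,nl_idx)→2550, (E,merge)→4250, (E,hash)→5950, (B,merge)→8050, (E,nl)→30450 …(+1); best=2300 via (B,hash)
  {CDE}: card=12000; try (E,hash)→7900, (C,hash)→10700, (C,merge)→12700, (E,merge)→15500, (C,nl_idx)→18500, (E,nl_idx)→22500 …(+2); best=7900 via (E,hash)
  {BCD}: card=2000; try (B,hash)→3100, (C,nl_idx)→3350, (C,merge)→6250, (C,hash)→9550, (B,merge)→12850, (C,nl)→50450 …(+1); best=3100 via (B,hash)
  {ABDE}: card=7200; try (A,hash)→5900, (E,hash)→7650, (B,hash)→8300, (E,merge)→11250, (E,nl_idx)→14250, (A,merge)→18050 …(+5); best=5900 via (A,hash)
  {ACDE}: card=72000; try (E,hash)→16300, (C,hash)→16700, (A,hash)→22300, (C,merge)→55900, (E,merge)→91900, (C,nl_idx)→108500 …(+6); best=16300 via (E,hash)
  {ABCD}: card=12000; try (A,hash)→7500, (C,hash)→11250, (B,hash)→11500, (C,merge)→13250, (C,nl_idx)→19050, (A,merge)→28450 …(+5); best=7500 via (A,hash)
  {BCDE}: card=24000; try (E,hash)→10500, (C,hash)→12500, (B,hash)→20500, (C,merge)→21700, (E,merge)→30100, (C,nl_idx)→37100 …(+5); best=10500 via (E,hash)
  {ABCDE}: card=144000; try (C,hash)→22100, (E,hash)→24900, (A,hash)→36900, (B,hash)→88900, (C,merge)→111700, (E,merge)→190500 …(+9); best=22100 via (C,hash)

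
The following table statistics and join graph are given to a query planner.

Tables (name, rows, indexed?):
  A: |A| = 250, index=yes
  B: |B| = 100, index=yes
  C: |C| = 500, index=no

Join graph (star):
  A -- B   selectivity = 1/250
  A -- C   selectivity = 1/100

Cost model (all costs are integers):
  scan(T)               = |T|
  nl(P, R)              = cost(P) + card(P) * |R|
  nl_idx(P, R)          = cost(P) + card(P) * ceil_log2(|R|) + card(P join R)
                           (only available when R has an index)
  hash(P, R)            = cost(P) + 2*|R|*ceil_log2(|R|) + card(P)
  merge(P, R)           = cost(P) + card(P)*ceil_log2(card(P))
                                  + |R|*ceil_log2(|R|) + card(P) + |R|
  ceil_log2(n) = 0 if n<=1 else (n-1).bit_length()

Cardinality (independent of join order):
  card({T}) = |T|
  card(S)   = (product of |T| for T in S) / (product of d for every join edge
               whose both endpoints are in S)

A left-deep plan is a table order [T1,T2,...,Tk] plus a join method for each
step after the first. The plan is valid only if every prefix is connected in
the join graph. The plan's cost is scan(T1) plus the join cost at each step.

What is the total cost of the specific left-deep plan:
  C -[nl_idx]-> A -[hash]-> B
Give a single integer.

step 1: scan C: cost=500, card=500
step 2: join A via nl_idx
    card(P join A) = 500*250/(100) = 1250
    cost = 500 + 500*8 + 1250 = 5750
step 3: join B via hash
    card(P join B) = 1250*100/(250) = 500
    cost = 5750 + 2*100*7 + 1250 = 8400

8400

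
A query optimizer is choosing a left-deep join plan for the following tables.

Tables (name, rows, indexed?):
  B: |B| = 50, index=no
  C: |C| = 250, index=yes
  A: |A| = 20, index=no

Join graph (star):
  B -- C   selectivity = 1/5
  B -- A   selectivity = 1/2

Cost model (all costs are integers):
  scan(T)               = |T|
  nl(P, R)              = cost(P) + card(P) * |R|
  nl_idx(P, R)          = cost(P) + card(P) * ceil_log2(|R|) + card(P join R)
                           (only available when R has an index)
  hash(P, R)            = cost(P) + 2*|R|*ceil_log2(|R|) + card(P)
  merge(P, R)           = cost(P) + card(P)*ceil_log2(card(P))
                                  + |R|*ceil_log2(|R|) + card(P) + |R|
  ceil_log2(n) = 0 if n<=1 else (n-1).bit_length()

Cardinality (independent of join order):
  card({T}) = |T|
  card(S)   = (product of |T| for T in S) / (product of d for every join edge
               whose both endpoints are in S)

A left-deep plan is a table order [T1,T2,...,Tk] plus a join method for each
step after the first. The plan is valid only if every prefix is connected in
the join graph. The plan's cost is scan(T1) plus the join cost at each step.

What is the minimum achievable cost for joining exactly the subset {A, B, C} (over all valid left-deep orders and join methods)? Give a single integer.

Selinger DP over subsets of {A,B,C}:
  {B}: scan cost=50, card=50
  {C}: scan cost=250, card=250
  {A}: scan cost=20, card=20
  {BC}: card=2500; try (B,hash)→1100, (C,merge)→2650, (B,merge)→2850, (C,nl_idx)→2950, (C,hash)→4100, (C,nl)→12550 …(+1); best=1100 via (B,hash)
  {AB}: card=500; try (A,hash)→300, (B,merge)→490, (A,merge)→520, (B,hash)→640, (B,nl)→1020, (A,nl)→1050; best=300 via (A,hash)
  {ABC}: card=25000; try (A,hash)→3800, (C,hash)→4800, (C,merge)→7550, (C,nl_idx)→29300, (A,merge)→33720, (A,nl)→51100 …(+1); best=3800 via (A,hash)

3800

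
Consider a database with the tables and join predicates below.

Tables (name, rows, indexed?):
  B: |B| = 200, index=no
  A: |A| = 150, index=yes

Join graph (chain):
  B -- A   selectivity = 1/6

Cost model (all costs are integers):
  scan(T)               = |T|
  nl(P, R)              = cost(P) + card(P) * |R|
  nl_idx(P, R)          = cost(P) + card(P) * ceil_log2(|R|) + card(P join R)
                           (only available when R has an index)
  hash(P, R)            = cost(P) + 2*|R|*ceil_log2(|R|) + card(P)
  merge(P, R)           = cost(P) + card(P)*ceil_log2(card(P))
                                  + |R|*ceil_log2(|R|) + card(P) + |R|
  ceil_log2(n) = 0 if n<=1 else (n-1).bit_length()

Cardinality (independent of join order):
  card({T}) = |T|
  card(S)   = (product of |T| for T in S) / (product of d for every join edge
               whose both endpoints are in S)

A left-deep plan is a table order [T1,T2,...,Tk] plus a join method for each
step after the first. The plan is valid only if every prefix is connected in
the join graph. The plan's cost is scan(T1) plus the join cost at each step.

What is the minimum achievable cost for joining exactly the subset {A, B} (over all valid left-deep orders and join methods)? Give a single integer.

2800

Selinger DP over subsets of {A,B}:
  {B}: scan cost=200, card=200
  {A}: scan cost=150, card=150
  {AB}: card=5000; try (A,hash)→2800, (B,merge)→3300, (A,merge)→3350, (B,hash)→3500, (A,nl_idx)→6800, (B,nl)→30150 …(+1); best=2800 via (A,hash)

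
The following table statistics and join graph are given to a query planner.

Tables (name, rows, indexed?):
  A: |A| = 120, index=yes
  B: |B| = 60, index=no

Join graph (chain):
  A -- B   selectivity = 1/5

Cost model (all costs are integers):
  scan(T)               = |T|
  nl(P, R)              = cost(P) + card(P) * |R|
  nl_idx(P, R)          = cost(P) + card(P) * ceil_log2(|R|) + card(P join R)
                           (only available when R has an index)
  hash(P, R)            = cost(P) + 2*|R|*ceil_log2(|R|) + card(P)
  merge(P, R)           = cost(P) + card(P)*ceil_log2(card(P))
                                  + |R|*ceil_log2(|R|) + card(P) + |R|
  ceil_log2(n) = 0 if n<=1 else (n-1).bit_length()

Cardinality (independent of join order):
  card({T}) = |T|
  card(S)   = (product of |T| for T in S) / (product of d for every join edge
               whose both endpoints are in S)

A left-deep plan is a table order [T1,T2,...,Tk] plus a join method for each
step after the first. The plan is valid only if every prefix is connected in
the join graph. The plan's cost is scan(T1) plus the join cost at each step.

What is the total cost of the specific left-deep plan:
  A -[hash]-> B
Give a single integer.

960

step 1: scan A: cost=120, card=120
step 2: join B via hash
    card(P join B) = 120*60/(5) = 1440
    cost = 120 + 2*60*6 + 120 = 960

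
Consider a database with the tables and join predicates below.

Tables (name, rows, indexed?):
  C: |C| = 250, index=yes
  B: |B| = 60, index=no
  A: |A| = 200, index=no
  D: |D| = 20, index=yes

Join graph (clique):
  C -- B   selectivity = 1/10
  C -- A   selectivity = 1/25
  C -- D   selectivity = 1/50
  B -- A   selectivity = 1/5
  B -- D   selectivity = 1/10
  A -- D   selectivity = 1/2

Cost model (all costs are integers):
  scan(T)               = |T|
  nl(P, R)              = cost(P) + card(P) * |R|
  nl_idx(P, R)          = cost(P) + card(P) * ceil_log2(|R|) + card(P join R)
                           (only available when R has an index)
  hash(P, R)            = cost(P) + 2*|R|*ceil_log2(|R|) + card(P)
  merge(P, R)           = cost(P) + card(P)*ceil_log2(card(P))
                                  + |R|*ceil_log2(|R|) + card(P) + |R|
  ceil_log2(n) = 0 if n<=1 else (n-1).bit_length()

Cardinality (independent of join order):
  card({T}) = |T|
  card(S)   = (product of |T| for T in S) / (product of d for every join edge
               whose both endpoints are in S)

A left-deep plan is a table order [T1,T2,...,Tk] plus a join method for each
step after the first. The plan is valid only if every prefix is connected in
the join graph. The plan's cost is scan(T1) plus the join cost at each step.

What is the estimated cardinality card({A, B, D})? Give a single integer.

Tables in S: A(200), B(60), D(20)
Edges inside S: B-A(d=5), B-D(d=10), A-D(d=2)
numerator = 200 * 60 * 20 = 240000
denominator = 5 * 10 * 2 = 100
card(S) = 240000 / 100 = 2400

2400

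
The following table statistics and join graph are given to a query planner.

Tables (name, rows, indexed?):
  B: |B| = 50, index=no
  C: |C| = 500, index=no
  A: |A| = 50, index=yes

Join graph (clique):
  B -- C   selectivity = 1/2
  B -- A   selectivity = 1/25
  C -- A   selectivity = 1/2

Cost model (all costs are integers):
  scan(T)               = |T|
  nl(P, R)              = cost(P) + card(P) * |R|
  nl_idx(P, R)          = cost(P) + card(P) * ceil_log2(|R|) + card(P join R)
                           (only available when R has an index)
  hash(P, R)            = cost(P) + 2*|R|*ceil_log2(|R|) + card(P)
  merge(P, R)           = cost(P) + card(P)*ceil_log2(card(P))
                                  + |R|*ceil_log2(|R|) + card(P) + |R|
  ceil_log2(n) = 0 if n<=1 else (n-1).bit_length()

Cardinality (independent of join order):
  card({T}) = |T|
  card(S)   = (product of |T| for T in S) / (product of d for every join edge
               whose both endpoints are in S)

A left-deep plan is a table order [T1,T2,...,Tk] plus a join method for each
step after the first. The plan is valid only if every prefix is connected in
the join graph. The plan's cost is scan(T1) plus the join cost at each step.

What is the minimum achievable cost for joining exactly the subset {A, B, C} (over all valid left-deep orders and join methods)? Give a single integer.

Selinger DP over subsets of {A,B,C}:
  {B}: scan cost=50, card=50
  {C}: scan cost=500, card=500
  {A}: scan cost=50, card=50
  {BC}: card=12500; try (B,hash)→1600, (C,merge)→5400, (B,merge)→5850, (C,hash)→9100, (C,nl)→25050, (B,nl)→25500; best=1600 via (B,hash)
  {AB}: card=100; try (A,nl_idx)→450, (B,hash)→700, (A,hash)→700, (B,merge)→750, (A,merge)→750, (B,nl)→2550 …(+1); best=450 via (A,nl_idx)
  {AC}: card=12500; try (A,hash)→1600, (C,merge)→5400, (A,merge)→5850, (C,hash)→9100, (A,nl_idx)→16000, (C,nl)→25050 …(+1); best=1600 via (A,hash)
  {ABC}: card=12500; try (C,merge)→6250, (C,hash)→9550, (B,hash)→14700, (A,hash)→14700, (C,nl)→50450, (A,nl_idx)→89100 …(+4); best=6250 via (C,merge)

6250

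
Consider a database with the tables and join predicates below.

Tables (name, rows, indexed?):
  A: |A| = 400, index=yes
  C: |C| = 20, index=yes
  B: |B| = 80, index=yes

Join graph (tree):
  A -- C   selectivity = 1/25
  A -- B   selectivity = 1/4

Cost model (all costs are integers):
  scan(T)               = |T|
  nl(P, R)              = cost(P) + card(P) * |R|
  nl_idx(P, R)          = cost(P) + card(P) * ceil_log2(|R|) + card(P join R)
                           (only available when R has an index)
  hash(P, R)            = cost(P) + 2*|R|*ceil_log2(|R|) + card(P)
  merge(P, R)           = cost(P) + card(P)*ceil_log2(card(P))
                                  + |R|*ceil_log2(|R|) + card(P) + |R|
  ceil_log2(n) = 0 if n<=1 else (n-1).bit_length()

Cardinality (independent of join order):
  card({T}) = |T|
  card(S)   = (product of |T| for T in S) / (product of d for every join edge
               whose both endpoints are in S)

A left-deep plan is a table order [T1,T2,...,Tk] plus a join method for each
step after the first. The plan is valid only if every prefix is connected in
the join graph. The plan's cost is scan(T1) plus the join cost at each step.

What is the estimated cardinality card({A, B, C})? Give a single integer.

Tables in S: A(400), B(80), C(20)
Edges inside S: A-C(d=25), A-B(d=4)
numerator = 400 * 80 * 20 = 640000
denominator = 25 * 4 = 100
card(S) = 640000 / 100 = 6400

6400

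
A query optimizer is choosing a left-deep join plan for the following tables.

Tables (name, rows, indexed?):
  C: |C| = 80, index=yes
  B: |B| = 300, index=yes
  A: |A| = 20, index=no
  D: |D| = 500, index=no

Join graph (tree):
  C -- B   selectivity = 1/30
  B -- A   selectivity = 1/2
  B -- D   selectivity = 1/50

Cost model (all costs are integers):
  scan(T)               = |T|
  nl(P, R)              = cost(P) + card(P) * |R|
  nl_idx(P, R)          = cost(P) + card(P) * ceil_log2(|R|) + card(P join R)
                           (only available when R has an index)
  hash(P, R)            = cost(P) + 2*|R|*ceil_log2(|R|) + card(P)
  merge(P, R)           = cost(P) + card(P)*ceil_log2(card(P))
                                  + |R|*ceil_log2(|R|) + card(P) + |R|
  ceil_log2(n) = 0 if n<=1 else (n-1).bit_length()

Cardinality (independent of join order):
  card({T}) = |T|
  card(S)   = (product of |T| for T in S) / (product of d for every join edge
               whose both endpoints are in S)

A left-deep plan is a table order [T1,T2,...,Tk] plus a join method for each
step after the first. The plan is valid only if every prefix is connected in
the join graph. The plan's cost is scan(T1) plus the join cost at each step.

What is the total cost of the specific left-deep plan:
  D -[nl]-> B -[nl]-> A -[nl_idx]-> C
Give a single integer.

500500

step 1: scan D: cost=500, card=500
step 2: join B via nl
    card(P join B) = 500*300/(50) = 3000
    cost = 500 + 500*300 = 150500
step 3: join A via nl
    card(P join A) = 3000*20/(2) = 30000
    cost = 150500 + 3000*20 = 210500
step 4: join C via nl_idx
    card(P join C) = 30000*80/(30) = 80000
    cost = 210500 + 30000*7 + 80000 = 500500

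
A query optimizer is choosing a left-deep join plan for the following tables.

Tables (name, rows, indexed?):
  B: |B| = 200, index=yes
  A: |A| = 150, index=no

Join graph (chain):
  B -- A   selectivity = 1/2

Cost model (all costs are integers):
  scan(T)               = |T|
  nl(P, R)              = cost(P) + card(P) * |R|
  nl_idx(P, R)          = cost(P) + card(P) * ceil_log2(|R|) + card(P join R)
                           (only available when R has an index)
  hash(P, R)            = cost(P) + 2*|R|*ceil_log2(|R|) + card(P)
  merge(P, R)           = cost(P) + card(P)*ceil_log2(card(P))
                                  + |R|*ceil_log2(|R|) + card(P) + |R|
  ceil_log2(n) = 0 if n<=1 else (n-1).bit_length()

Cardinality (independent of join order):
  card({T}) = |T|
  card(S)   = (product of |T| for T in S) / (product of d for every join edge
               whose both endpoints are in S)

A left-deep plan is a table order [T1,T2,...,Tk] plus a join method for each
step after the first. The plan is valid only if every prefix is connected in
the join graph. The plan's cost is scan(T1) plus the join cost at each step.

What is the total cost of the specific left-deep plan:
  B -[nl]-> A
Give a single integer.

30200

step 1: scan B: cost=200, card=200
step 2: join A via nl
    card(P join A) = 200*150/(2) = 15000
    cost = 200 + 200*150 = 30200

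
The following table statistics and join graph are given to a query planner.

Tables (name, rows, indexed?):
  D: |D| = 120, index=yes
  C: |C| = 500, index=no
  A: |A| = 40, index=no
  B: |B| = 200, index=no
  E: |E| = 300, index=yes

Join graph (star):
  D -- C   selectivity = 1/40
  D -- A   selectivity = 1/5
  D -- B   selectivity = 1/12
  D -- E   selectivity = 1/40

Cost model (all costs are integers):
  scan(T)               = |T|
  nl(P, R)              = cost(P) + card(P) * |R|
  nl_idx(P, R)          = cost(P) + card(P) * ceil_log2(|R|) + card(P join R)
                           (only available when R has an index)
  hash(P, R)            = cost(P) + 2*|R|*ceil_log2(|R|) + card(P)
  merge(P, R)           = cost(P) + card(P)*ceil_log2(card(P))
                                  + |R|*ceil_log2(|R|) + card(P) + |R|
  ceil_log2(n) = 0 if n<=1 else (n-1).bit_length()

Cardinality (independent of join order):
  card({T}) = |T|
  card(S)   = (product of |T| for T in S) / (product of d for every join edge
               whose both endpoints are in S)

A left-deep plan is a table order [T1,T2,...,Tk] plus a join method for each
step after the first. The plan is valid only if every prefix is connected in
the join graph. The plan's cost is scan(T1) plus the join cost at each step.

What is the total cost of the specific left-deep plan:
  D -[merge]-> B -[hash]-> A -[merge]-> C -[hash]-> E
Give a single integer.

455760

step 1: scan D: cost=120, card=120
step 2: join B via merge
    card(P join B) = 120*200/(12) = 2000
    cost = 120 + 120*7 + 200*8 + 120 + 200 = 2880
step 3: join A via hash
    card(P join A) = 2000*40/(5) = 16000
    cost = 2880 + 2*40*6 + 2000 = 5360
step 4: join C via merge
    card(P join C) = 16000*500/(40) = 200000
    cost = 5360 + 16000*14 + 500*9 + 16000 + 500 = 250360
step 5: join E via hash
    card(P join E) = 200000*300/(40) = 1500000
    cost = 250360 + 2*300*9 + 200000 = 455760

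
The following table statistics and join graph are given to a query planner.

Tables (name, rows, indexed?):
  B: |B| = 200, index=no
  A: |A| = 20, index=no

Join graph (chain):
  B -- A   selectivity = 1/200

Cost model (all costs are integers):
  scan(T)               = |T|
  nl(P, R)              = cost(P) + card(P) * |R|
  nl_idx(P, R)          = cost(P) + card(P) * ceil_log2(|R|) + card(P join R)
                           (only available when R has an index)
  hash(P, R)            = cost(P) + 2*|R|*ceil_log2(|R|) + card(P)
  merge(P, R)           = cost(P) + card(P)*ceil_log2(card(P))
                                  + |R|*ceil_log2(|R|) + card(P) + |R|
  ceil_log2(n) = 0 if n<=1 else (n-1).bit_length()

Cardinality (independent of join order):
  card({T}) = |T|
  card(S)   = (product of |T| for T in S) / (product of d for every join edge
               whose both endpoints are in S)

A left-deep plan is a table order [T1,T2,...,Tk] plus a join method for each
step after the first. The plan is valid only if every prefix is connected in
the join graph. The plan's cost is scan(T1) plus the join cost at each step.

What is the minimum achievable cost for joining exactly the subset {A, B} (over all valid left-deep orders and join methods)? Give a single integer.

Selinger DP over subsets of {A,B}:
  {B}: scan cost=200, card=200
  {A}: scan cost=20, card=20
  {AB}: card=20; try (A,hash)→600, (B,merge)→1940, (A,merge)→2120, (B,hash)→3240, (B,nl)→4020, (A,nl)→4200; best=600 via (A,hash)

600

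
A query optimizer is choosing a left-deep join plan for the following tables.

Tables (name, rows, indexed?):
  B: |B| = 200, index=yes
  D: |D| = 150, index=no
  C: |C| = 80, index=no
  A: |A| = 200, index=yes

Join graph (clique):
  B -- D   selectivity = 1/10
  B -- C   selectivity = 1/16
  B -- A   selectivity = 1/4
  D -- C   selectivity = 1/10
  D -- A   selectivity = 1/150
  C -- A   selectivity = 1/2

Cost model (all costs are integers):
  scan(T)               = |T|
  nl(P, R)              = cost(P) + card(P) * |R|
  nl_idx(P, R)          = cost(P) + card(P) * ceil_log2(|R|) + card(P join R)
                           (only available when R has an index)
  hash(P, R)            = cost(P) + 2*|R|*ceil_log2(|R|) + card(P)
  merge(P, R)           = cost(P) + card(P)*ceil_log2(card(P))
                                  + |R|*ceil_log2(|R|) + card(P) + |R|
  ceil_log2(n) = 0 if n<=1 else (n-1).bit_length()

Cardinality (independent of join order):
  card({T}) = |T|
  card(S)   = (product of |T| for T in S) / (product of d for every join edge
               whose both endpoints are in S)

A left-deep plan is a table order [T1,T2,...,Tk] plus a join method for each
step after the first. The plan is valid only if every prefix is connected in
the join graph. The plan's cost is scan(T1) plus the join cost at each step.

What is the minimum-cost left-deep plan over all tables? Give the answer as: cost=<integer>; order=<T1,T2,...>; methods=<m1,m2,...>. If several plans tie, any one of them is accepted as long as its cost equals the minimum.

Selinger DP (subsets sized 1..n):
  {B}: scan cost=200, card=200
  {D}: scan cost=150, card=150
  {C}: scan cost=80, card=80
  {A}: scan cost=200, card=200
  {BD}: card=3000; try (D,hash)→2800, (B,merge)→3300, (D,merge)→3350, (B,hash)→3500, (B,nl_idx)→4350, (B,nl)→30150 …(+1); best=2800 via (D,hash)
  {BC}: card=1000; try (C,hash)→1520, (B,nl_idx)→1720, (B,merge)→2520, (C,merge)→2640, (B,hash)→3360, (B,nl)→16080 …(+1); best=1520 via (C,hash)
  {AB}: card=10000; try (B,hash)→3600, (A,hash)→3600, (B,merge)→3800, (A,merge)→3800, (B,nl_idx)→11800, (A,nl_idx)→11800 …(+2); best=3600 via (B,hash)
  {CD}: card=1200; try (C,hash)→1420, (D,merge)→2070, (C,merge)→2140, (D,hash)→2560, (D,nl)→12080, (C,nl)→12150; best=1420 via (C,hash)
  {AD}: card=200; try (A,nl_idx)→1550, (D,hash)→2800, (A,merge)→3300, (D,merge)→3350, (A,hash)→3500, (A,nl)→30150 …(+1); best=1550 via (A,nl_idx)
  {AC}: card=8000; try (C,hash)→1520, (A,merge)→2520, (C,merge)→2640, (A,hash)→3360, (A,nl_idx)→8720, (A,nl)→16080 …(+1); best=1520 via (C,hash)
  {BCD}: card=1500; try (D,hash)→4920, (B,hash)→5820, (C,hash)→6920, (B,nl_idx)→12520, (D,merge)→13870, (B,merge)→17620 …(+4); best=4920 via (D,hash)
  {ABD}: card=1000; try (B,nl_idx)→4150, (B,hash)→4950, (B,merge)→5150, (A,hash)→9000, (D,hash)→16000, (A,nl_idx)→27800 …(+5); best=4150 via (B,nl_idx)
  {ABC}: card=25000; try (A,hash)→5720, (B,hash)→12720, (A,merge)→14320, (C,hash)→14720, (A,nl_idx)→34520, (B,nl_idx)→90520 …(+5); best=5720 via (A,hash)
  {ACD}: card=800; try (C,hash)→2870, (C,merge)→3990, (A,hash)→5820, (A,nl_idx)→11820, (D,hash)→11920, (C,nl)→17550 …(+4); best=2870 via (C,hash)
  {ABCD}: card=250; try (C,hash)→6270, (B,hash)→6870, (B,nl_idx)→9520, (A,hash)→9620, (B,merge)→13470, (C,merge)→15790 …(+8); best=6270 via (C,hash)

cost=6270; order=D,A,B,C; methods=nl_idx,nl_idx,hash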